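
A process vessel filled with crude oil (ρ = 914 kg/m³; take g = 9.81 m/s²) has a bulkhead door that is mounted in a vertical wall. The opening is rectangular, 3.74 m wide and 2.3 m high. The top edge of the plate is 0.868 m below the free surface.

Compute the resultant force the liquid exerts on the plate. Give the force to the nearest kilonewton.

γ = ρg = 914 × 9.81 / 1000 = 8.96634 kN/m³.
The centroid lies 2.3/2 = 1.15 m below the top edge, so the centroid depth is h_c = 0.868 + 1.15 = 2.018 m.
A = 3.74 × 2.3 = 8.602 m².
Resultant F = γ·h_c·A = 8.96634 × 2.018 × 8.602 = 155.645 kN.

F ≈ 156 kN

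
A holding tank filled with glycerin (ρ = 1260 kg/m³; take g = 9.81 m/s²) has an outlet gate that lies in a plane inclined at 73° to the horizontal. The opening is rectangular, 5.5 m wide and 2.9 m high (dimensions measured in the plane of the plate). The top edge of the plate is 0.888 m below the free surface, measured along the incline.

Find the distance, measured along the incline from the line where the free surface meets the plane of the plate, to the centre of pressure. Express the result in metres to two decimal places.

γ = ρg = 1260 × 9.81 / 1000 = 12.3606 kN/m³.
Let θ = 73° be the plate's angle to the horizontal; measure y along the incline from where the plane meets the free surface. Vertical depth h = y·sinθ with sinθ = 0.956305.
The centroid lies 2.9/2 = 1.45 m below the top edge, so y_c = 0.888 + 1.45 = 2.338 m and h_c = 2.338 × 0.956305 = 2.23584 m.
A = 5.5 × 2.9 = 15.95 m².
Resultant F = γ·h_c·A = 12.3606 × 2.23584 × 15.95 = 440.799 kN.
I_c = b·h³/12 = 5.5 × 2.9³/12 = 11.1783 m⁴.
Centre of pressure: y_p = y_c + I_c/(y_c·A) = 2.338 + 11.1783/(2.338 × 15.95) = 2.338 + 0.299758 = 2.63776 m along the plane.

y_p = 2.64 m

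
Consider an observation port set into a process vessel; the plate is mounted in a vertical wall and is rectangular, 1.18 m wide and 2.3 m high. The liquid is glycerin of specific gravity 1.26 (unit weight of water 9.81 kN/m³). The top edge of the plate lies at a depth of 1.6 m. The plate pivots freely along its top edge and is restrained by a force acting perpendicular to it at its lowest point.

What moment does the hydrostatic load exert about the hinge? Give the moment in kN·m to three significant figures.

M ≈ 121 kN·m

γ = 1.26 × 9.81 = 12.3606 kN/m³.
The centroid lies 2.3/2 = 1.15 m below the top edge, so the centroid depth is h_c = 1.6 + 1.15 = 2.75 m.
A = 1.18 × 2.3 = 2.714 m².
Resultant F = γ·h_c·A = 12.3606 × 2.75 × 2.714 = 92.2533 kN.
I_c = b·h³/12 = 1.18 × 2.3³/12 = 1.19642 m⁴.
Centre of pressure: y_p = y_c + I_c/(y_c·A) = 2.75 + 1.19642/(2.75 × 2.714) = 2.75 + 0.160303 = 2.9103 m along the plane.
The resultant acts 1.15 + 0.160303 = 1.3103 m (along the plate) below the hinge at the top edge, so the moment about the hinge is M = F × 1.3103 = 92.2533 × 1.3103 = 120.879 kN·m.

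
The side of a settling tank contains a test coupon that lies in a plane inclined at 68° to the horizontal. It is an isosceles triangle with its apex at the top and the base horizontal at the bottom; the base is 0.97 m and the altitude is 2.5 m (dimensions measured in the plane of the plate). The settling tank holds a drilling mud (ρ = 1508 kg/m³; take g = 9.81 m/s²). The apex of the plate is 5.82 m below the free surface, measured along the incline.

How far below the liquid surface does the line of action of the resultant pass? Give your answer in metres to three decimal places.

h_p = 6.985 m

γ = ρg = 1508 × 9.81 / 1000 = 14.79348 kN/m³.
Let θ = 68° be the plate's angle to the horizontal; measure y along the incline from where the plane meets the free surface. Vertical depth h = y·sinθ with sinθ = 0.927184.
With the apex up, the centroid sits 2h/3 = 2 × 2.5/3 = 1.66667 m below the apex, so y_c = 5.82 + 1.66667 = 7.48667 m and h_c = 7.48667 × 0.927184 = 6.94152 m.
A = ½ × 0.97 × 2.5 = 1.2125 m².
Resultant F = γ·h_c·A = 14.79348 × 6.94152 × 1.2125 = 124.511 kN.
I_c = b·h³/36 = 0.97 × 2.5³/36 = 0.421007 m⁴.
Centre of pressure: y_p = y_c + I_c/(y_c·A) = 7.48667 + 0.421007/(7.48667 × 1.2125) = 7.48667 + 0.0463787 = 7.53305 m along the plane.
Vertically, h_p = y_p·sinθ = 7.53305 × 0.927184 = 6.98452 m.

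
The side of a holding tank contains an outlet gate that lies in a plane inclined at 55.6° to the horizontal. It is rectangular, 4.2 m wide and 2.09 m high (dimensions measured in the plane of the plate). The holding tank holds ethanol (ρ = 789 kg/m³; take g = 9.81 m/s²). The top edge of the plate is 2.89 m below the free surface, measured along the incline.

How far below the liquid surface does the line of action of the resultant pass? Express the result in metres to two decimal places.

h_p = 3.32 m

γ = ρg = 789 × 9.81 / 1000 = 7.74009 kN/m³.
Let θ = 55.6° be the plate's angle to the horizontal; measure y along the incline from where the plane meets the free surface. Vertical depth h = y·sinθ with sinθ = 0.825113.
The centroid lies 2.09/2 = 1.045 m below the top edge, so y_c = 2.89 + 1.045 = 3.935 m and h_c = 3.935 × 0.825113 = 3.24682 m.
A = 4.2 × 2.09 = 8.778 m².
Resultant F = γ·h_c·A = 7.74009 × 3.24682 × 8.778 = 220.597 kN.
I_c = b·h³/12 = 4.2 × 2.09³/12 = 3.19527 m⁴.
Centre of pressure: y_p = y_c + I_c/(y_c·A) = 3.935 + 3.19527/(3.935 × 8.778) = 3.935 + 0.0925054 = 4.02751 m along the plane.
Vertically, h_p = y_p·sinθ = 4.02751 × 0.825113 = 3.32315 m.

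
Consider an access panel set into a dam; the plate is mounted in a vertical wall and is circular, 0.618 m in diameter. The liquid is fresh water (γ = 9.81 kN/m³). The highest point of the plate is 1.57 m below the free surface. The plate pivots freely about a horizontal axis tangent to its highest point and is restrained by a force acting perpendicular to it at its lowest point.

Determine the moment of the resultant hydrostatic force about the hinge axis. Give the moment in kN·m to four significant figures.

M ≈ 1.779 kN·m

γ = 9.81 kN/m³.
The centroid is at the centre, 0.309 m below the top of the plate, so the centroid depth is h_c = 1.57 + 0.309 = 1.879 m.
A = π(0.309)² = 0.299962 m².
Resultant F = γ·h_c·A = 9.81 × 1.879 × 0.299962 = 5.5292 kN.
I_c = πr⁴/4 = π × 0.309⁴/4 = 0.00716018 m⁴.
Centre of pressure: y_p = y_c + I_c/(y_c·A) = 1.879 + 0.00716018/(1.879 × 0.299962) = 1.879 + 0.0127037 = 1.8917 m along the plane.
The resultant acts 0.309 + 0.0127037 = 0.321704 m (along the plate) below the hinge at the top edge, so the moment about the hinge is M = F × 0.321704 = 5.5292 × 0.321704 = 1.77877 kN·m.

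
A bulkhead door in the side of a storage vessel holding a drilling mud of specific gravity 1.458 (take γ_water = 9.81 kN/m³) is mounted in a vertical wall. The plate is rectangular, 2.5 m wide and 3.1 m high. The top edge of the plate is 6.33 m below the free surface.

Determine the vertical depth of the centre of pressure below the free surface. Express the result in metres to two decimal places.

γ = 1.458 × 9.81 = 14.30298 kN/m³.
The centroid lies 3.1/2 = 1.55 m below the top edge, so the centroid depth is h_c = 6.33 + 1.55 = 7.88 m.
A = 2.5 × 3.1 = 7.75 m².
Resultant F = γ·h_c·A = 14.30298 × 7.88 × 7.75 = 873.483 kN.
I_c = b·h³/12 = 2.5 × 3.1³/12 = 6.20646 m⁴.
Centre of pressure: y_p = y_c + I_c/(y_c·A) = 7.88 + 6.20646/(7.88 × 7.75) = 7.88 + 0.101629 = 7.98163 m along the plane.

h_p = 7.98 m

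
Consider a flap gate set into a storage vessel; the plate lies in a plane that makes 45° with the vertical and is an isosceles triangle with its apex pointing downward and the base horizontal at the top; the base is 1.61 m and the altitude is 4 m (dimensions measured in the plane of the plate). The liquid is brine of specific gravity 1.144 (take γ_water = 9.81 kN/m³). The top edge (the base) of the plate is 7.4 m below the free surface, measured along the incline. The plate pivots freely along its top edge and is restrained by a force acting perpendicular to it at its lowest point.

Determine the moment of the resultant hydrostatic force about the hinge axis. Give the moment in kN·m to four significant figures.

γ = 1.144 × 9.81 = 11.22264 kN/m³.
The plate makes 45° with the vertical, i.e. θ = 90° − 45° = 45° to the horizontal. Measuring y along the incline from the free-surface line, vertical depth h = y·sinθ with sinθ = 0.707107.
With the apex down, the centroid sits h/3 = 4/3 = 1.33333 m below the base (the top edge), so y_c = 7.4 + 1.33333 = 8.73333 m and h_c = 8.73333 × 0.707107 = 6.1754 m.
A = ½ × 1.61 × 4 = 3.22 m².
Resultant F = γ·h_c·A = 11.22264 × 6.1754 × 3.22 = 223.16 kN.
I_c = b·h³/36 = 1.61 × 4³/36 = 2.86222 m⁴.
Centre of pressure: y_p = y_c + I_c/(y_c·A) = 8.73333 + 2.86222/(8.73333 × 3.22) = 8.73333 + 0.101781 = 8.83511 m along the plane.
The resultant acts 1.33333 + 0.101781 = 1.43511 m (along the plate) below the hinge at the top edge, so the moment about the hinge is M = F × 1.43511 = 223.16 × 1.43511 = 320.259 kN·m.

M ≈ 320.3 kN·m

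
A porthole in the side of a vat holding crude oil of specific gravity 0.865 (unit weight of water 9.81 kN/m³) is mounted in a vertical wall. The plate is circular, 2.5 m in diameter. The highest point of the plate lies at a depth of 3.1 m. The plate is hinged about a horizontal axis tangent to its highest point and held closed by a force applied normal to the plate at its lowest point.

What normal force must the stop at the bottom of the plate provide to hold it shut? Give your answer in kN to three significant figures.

γ = 0.865 × 9.81 = 8.48565 kN/m³.
The centroid is at the centre, 1.25 m below the top of the plate, so the centroid depth is h_c = 3.1 + 1.25 = 4.35 m.
A = π(1.25)² = 4.90874 m².
Resultant F = γ·h_c·A = 8.48565 × 4.35 × 4.90874 = 181.194 kN.
I_c = πr⁴/4 = π × 1.25⁴/4 = 1.91748 m⁴.
Centre of pressure: y_p = y_c + I_c/(y_c·A) = 4.35 + 1.91748/(4.35 × 4.90874) = 4.35 + 0.089799 = 4.4398 m along the plane.
The resultant acts 1.25 + 0.089799 = 1.3398 m (along the plate) below the hinge at the top edge, so the moment about the hinge is M = F × 1.3398 = 181.194 × 1.3398 = 242.764 kN·m.
A normal force at the bottom, 2.5 m from the hinge, must supply this moment: P = 242.764/2.5 = 97.1056 kN.

P ≈ 97.1 kN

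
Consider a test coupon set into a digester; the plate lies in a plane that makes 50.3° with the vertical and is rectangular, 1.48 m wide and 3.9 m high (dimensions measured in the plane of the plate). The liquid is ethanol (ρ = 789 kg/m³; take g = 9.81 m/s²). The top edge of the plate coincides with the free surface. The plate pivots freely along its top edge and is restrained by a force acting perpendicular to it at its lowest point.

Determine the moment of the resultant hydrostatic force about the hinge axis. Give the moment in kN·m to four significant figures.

γ = ρg = 789 × 9.81 / 1000 = 7.74009 kN/m³.
The plate makes 50.3° with the vertical, i.e. θ = 90° − 50.3° = 39.7° to the horizontal. Measuring y along the incline from the free-surface line, vertical depth h = y·sinθ with sinθ = 0.638768.
The centroid lies 3.9/2 = 1.95 m below the top edge, so y_c = 1.95 m and h_c = 1.95 × 0.638768 = 1.2456 m.
A = 1.48 × 3.9 = 5.772 m².
Resultant F = γ·h_c·A = 7.74009 × 1.2456 × 5.772 = 55.6482 kN.
I_c = b·h³/12 = 1.48 × 3.9³/12 = 7.31601 m⁴.
Centre of pressure: y_p = y_c + I_c/(y_c·A) = 1.95 + 7.31601/(1.95 × 5.772) = 1.95 + 0.65 = 2.6 m along the plane.
The resultant acts 1.95 + 0.65 = 2.6 m (along the plate) below the hinge at the top edge, so the moment about the hinge is M = F × 2.6 = 55.6482 × 2.6 = 144.685 kN·m.

M ≈ 144.7 kN·m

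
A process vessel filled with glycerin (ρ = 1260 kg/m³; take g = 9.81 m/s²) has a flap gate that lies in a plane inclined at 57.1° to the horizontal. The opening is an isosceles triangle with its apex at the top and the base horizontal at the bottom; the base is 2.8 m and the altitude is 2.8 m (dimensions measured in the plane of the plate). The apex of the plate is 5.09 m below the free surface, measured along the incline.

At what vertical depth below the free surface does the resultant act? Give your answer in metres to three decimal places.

γ = ρg = 1260 × 9.81 / 1000 = 12.3606 kN/m³.
Let θ = 57.1° be the plate's angle to the horizontal; measure y along the incline from where the plane meets the free surface. Vertical depth h = y·sinθ with sinθ = 0.839620.
With the apex up, the centroid sits 2h/3 = 2 × 2.8/3 = 1.86667 m below the apex, so y_c = 5.09 + 1.86667 = 6.95667 m and h_c = 6.95667 × 0.839620 = 5.84096 m.
A = ½ × 2.8 × 2.8 = 3.92 m².
Resultant F = γ·h_c·A = 12.3606 × 5.84096 × 3.92 = 283.015 kN.
I_c = b·h³/36 = 2.8 × 2.8³/36 = 1.70738 m⁴.
Centre of pressure: y_p = y_c + I_c/(y_c·A) = 6.95667 + 1.70738/(6.95667 × 3.92) = 6.95667 + 0.0626099 = 7.01928 m along the plane.
Vertically, h_p = y_p·sinθ = 7.01928 × 0.839620 = 5.89353 m.

h_p = 5.894 m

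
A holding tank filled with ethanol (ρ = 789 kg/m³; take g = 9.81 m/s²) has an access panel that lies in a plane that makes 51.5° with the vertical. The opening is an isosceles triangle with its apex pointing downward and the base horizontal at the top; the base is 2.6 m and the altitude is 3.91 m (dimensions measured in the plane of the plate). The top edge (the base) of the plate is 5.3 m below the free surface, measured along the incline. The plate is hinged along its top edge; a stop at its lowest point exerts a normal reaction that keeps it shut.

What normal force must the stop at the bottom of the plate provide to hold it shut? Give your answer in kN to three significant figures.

P ≈ 59.2 kN

γ = ρg = 789 × 9.81 / 1000 = 7.74009 kN/m³.
The plate makes 51.5° with the vertical, i.e. θ = 90° − 51.5° = 38.5° to the horizontal. Measuring y along the incline from the free-surface line, vertical depth h = y·sinθ with sinθ = 0.622515.
With the apex down, the centroid sits h/3 = 3.91/3 = 1.30333 m below the base (the top edge), so y_c = 5.3 + 1.30333 = 6.60333 m and h_c = 6.60333 × 0.622515 = 4.11067 m.
A = ½ × 2.6 × 3.91 = 5.083 m².
Resultant F = γ·h_c·A = 7.74009 × 4.11067 × 5.083 = 161.726 kN.
I_c = b·h³/36 = 2.6 × 3.91³/36 = 4.31719 m⁴.
Centre of pressure: y_p = y_c + I_c/(y_c·A) = 6.60333 + 4.31719/(6.60333 × 5.083) = 6.60333 + 0.128623 = 6.73195 m along the plane.
The resultant acts 1.30333 + 0.128623 = 1.43195 m (along the plate) below the hinge at the top edge, so the moment about the hinge is M = F × 1.43195 = 161.726 × 1.43195 = 231.584 kN·m.
A normal force at the bottom, 3.91 m from the hinge, must supply this moment: P = 231.584/3.91 = 59.2286 kN.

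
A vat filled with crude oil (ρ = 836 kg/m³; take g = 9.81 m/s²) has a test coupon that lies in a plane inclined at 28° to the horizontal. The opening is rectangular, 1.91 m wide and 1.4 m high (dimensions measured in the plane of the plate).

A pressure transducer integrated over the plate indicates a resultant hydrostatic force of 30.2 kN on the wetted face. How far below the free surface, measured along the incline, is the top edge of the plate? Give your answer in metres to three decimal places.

γ = ρg = 836 × 9.81 / 1000 = 8.20116 kN/m³.
A = 1.91 × 1.4 = 2.674 m².
From F = γ·h_c·A, the centroid depth is h_c = 30.2/(8.20116 × 2.674) = 1.37712 m.
Let θ = 28° be the plate's angle to the horizontal; measure y along the incline from where the plane meets the free surface. Vertical depth h = y·sinθ with sinθ = 0.469472.
Along the incline, y_c = h_c/sinθ = 1.37712/0.469472 = 2.93334 m.
The centroid lies 1.4/2 = 0.7 m below the top edge, so the top edge sits at y_top = 2.93334 − 0.7 = 2.23334 m along the incline.

y_top ≈ 2.233 m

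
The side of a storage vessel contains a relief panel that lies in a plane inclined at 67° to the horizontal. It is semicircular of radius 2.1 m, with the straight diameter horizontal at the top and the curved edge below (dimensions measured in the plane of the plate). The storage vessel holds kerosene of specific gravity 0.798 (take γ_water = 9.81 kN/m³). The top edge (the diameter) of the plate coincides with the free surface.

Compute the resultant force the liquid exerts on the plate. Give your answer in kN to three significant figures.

F ≈ 44.5 kN

γ = 0.798 × 9.81 = 7.82838 kN/m³.
Let θ = 67° be the plate's angle to the horizontal; measure y along the incline from where the plane meets the free surface. Vertical depth h = y·sinθ with sinθ = 0.920505.
The centroid of a semicircle lies 4r/(3π) = 0.891268 m from the diameter, here below the top edge, so y_c = 0.891268 m and h_c = 0.891268 × 0.920505 = 0.820417 m.
A = πr²/2 = π × 2.1²/2 = 6.92721 m².
Resultant F = γ·h_c·A = 7.82838 × 0.820417 × 6.92721 = 44.4903 kN.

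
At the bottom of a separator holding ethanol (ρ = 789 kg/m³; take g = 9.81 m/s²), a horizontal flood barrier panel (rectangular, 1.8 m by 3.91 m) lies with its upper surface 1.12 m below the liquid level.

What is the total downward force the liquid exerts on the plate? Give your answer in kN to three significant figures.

F ≈ 61.0 kN

γ = ρg = 789 × 9.81 / 1000 = 7.74009 kN/m³.
The plate is horizontal, so pressure is uniform at p = γ·h = 7.74009 × 1.12 = 8.6689 kN/m².
A = 1.8 × 3.91 = 7.038 m².
F = p·A = 8.6689 × 7.038 = 61.0117 kN.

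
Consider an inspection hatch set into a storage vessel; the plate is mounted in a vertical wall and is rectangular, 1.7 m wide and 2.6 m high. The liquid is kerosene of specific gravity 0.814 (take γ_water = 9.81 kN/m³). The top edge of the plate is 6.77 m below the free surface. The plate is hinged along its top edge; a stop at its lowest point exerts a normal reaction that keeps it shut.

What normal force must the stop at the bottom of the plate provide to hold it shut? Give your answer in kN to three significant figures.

P ≈ 150 kN

γ = 0.814 × 9.81 = 7.98534 kN/m³.
The centroid lies 2.6/2 = 1.3 m below the top edge, so the centroid depth is h_c = 6.77 + 1.3 = 8.07 m.
A = 1.7 × 2.6 = 4.42 m².
Resultant F = γ·h_c·A = 7.98534 × 8.07 × 4.42 = 284.832 kN.
I_c = b·h³/12 = 1.7 × 2.6³/12 = 2.48993 m⁴.
Centre of pressure: y_p = y_c + I_c/(y_c·A) = 8.07 + 2.48993/(8.07 × 4.42) = 8.07 + 0.0698058 = 8.13981 m along the plane.
The resultant acts 1.3 + 0.0698058 = 1.36981 m (along the plate) below the hinge at the top edge, so the moment about the hinge is M = F × 1.36981 = 284.832 × 1.36981 = 390.166 kN·m.
A normal force at the bottom, 2.6 m from the hinge, must supply this moment: P = 390.166/2.6 = 150.064 kN.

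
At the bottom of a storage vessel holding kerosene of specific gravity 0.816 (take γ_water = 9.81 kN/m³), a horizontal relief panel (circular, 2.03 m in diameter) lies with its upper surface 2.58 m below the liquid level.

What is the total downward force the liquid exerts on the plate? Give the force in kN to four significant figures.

γ = 0.816 × 9.81 = 8.00496 kN/m³.
The plate is horizontal, so pressure is uniform at p = γ·h = 8.00496 × 2.58 = 20.6528 kN/m².
A = π(1.015)² = 3.23655 m².
F = p·A = 20.6528 × 3.23655 = 66.8438 kN.

F ≈ 66.84 kN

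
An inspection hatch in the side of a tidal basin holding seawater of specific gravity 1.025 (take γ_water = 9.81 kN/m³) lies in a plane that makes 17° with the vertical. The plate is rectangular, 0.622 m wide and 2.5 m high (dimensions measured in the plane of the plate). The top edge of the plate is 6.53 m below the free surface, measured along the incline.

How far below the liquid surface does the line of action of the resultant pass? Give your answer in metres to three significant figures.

γ = 1.025 × 9.81 = 10.05525 kN/m³.
The plate makes 17° with the vertical, i.e. θ = 90° − 17° = 73° to the horizontal. Measuring y along the incline from the free-surface line, vertical depth h = y·sinθ with sinθ = 0.956305.
The centroid lies 2.5/2 = 1.25 m below the top edge, so y_c = 6.53 + 1.25 = 7.78 m and h_c = 7.78 × 0.956305 = 7.44005 m.
A = 0.622 × 2.5 = 1.555 m².
Resultant F = γ·h_c·A = 10.05525 × 7.44005 × 1.555 = 116.332 kN.
I_c = b·h³/12 = 0.622 × 2.5³/12 = 0.809896 m⁴.
Centre of pressure: y_p = y_c + I_c/(y_c·A) = 7.78 + 0.809896/(7.78 × 1.555) = 7.78 + 0.0669452 = 7.84695 m along the plane.
Vertically, h_p = y_p·sinθ = 7.84695 × 0.956305 = 7.50408 m.

h_p = 7.50 m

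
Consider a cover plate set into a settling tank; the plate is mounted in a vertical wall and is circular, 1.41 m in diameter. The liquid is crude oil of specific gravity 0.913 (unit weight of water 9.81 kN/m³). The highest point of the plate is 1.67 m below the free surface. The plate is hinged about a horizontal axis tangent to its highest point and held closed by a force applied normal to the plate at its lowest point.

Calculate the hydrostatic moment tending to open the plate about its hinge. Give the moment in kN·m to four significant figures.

M ≈ 25.15 kN·m

γ = 0.913 × 9.81 = 8.95653 kN/m³.
The centroid is at the centre, 0.705 m below the top of the plate, so the centroid depth is h_c = 1.67 + 0.705 = 2.375 m.
A = π(0.705)² = 1.56145 m².
Resultant F = γ·h_c·A = 8.95653 × 2.375 × 1.56145 = 33.2148 kN.
I_c = πr⁴/4 = π × 0.705⁴/4 = 0.19402 m⁴.
Centre of pressure: y_p = y_c + I_c/(y_c·A) = 2.375 + 0.19402/(2.375 × 1.56145) = 2.375 + 0.0523184 = 2.42732 m along the plane.
The resultant acts 0.705 + 0.0523184 = 0.757318 m (along the plate) below the hinge at the top edge, so the moment about the hinge is M = F × 0.757318 = 33.2148 × 0.757318 = 25.1542 kN·m.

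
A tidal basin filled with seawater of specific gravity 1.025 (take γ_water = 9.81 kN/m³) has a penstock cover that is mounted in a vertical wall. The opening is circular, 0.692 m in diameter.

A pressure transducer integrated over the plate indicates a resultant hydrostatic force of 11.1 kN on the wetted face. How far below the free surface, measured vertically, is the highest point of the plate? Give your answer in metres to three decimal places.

γ = 1.025 × 9.81 = 10.05525 kN/m³.
A = π(0.346)² = 0.376099 m².
From F = γ·h_c·A, the centroid depth is h_c = 11.1/(10.05525 × 0.376099) = 2.93513 m.
The centroid is at the centre, 0.346 m below the top of the plate, so the highest point sits at h_top = 2.93513 − 0.346 = 2.58913 m below the surface.

d_top ≈ 2.589 m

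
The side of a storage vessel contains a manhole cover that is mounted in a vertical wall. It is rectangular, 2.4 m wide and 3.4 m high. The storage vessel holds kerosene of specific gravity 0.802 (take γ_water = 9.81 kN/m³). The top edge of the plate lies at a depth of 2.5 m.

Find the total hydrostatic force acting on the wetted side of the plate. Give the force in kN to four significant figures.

γ = 0.802 × 9.81 = 7.86762 kN/m³.
The centroid lies 3.4/2 = 1.7 m below the top edge, so the centroid depth is h_c = 2.5 + 1.7 = 4.2 m.
A = 2.4 × 3.4 = 8.16 m².
Resultant F = γ·h_c·A = 7.86762 × 4.2 × 8.16 = 269.639 kN.

F ≈ 269.6 kN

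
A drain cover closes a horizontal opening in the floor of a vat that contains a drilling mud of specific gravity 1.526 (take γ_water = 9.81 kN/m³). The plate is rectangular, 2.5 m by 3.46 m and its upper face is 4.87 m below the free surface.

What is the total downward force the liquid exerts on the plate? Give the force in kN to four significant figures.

γ = 1.526 × 9.81 = 14.97006 kN/m³.
The plate is horizontal, so pressure is uniform at p = γ·h = 14.97006 × 4.87 = 72.9042 kN/m².
A = 2.5 × 3.46 = 8.65 m².
F = p·A = 72.9042 × 8.65 = 630.621 kN.

F ≈ 630.6 kN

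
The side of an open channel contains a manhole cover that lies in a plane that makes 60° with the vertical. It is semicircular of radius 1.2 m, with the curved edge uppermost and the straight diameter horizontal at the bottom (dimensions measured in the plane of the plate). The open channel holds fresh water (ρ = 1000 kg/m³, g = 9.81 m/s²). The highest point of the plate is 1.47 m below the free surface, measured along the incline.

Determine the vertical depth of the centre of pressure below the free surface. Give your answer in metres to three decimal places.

h_p = 1.104 m

γ = ρg = 1000 × 9.81 = 9810 N/m³ = 9.81 kN/m³.
The plate makes 60° with the vertical, i.e. θ = 90° − 60° = 30° to the horizontal. Measuring y along the incline from the free-surface line, vertical depth h = y·sinθ with sinθ = 0.500000.
The centroid lies 4r/(3π) = 0.509296 m above the diameter, so r − 4r/(3π) = 1.2 − 0.509296 = 0.690704 m below the topmost point, so y_c = 1.47 + 0.690704 = 2.1607 m and h_c = 2.1607 × 0.500000 = 1.08035 m.
A = πr²/2 = π × 1.2²/2 = 2.26195 m².
Resultant F = γ·h_c·A = 9.81 × 1.08035 × 2.26195 = 23.9727 kN.
I_c = (π/8 − 8/(9π))·r⁴ = 0.109757 × 1.2⁴ = 0.227592 m⁴.
Centre of pressure: y_p = y_c + I_c/(y_c·A) = 2.1607 + 0.227592/(2.1607 × 2.26195) = 2.1607 + 0.0465671 = 2.20727 m along the plane.
Vertically, h_p = y_p·sinθ = 2.20727 × 0.500000 = 1.10363 m.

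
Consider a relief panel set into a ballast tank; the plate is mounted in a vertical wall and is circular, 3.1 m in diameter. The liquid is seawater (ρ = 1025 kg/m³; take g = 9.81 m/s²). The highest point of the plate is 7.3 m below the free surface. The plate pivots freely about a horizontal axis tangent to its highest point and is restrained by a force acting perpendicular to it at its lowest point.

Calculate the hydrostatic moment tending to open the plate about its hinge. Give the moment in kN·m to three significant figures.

γ = ρg = 1025 × 9.81 / 1000 = 10.05525 kN/m³.
The centroid is at the centre, 1.55 m below the top of the plate, so the centroid depth is h_c = 7.3 + 1.55 = 8.85 m.
A = π(1.55)² = 7.54768 m².
Resultant F = γ·h_c·A = 10.05525 × 8.85 × 7.54768 = 671.66 kN.
I_c = πr⁴/4 = π × 1.55⁴/4 = 4.53332 m⁴.
Centre of pressure: y_p = y_c + I_c/(y_c·A) = 8.85 + 4.53332/(8.85 × 7.54768) = 8.85 + 0.0678672 = 8.91787 m along the plane.
The resultant acts 1.55 + 0.0678672 = 1.61787 m (along the plate) below the hinge at the top edge, so the moment about the hinge is M = F × 1.61787 = 671.66 × 1.61787 = 1086.66 kN·m.

M ≈ 1090 kN·m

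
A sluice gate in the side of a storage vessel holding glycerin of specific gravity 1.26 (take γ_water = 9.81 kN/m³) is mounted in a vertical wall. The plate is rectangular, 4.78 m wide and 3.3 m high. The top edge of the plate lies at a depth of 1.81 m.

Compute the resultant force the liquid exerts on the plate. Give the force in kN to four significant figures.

F ≈ 674.6 kN

γ = 1.26 × 9.81 = 12.3606 kN/m³.
The centroid lies 3.3/2 = 1.65 m below the top edge, so the centroid depth is h_c = 1.81 + 1.65 = 3.46 m.
A = 4.78 × 3.3 = 15.774 m².
Resultant F = γ·h_c·A = 12.3606 × 3.46 × 15.774 = 674.617 kN.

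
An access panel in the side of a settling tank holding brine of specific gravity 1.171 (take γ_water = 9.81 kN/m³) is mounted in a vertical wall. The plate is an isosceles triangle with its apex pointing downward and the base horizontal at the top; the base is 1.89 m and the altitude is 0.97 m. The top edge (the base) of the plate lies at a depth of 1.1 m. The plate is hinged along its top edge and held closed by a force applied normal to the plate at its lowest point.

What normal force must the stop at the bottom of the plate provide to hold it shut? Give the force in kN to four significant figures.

γ = 1.171 × 9.81 = 11.48751 kN/m³.
With the apex down, the centroid sits h/3 = 0.97/3 = 0.323333 m below the base (the top edge), so the centroid depth is h_c = 1.1 + 0.323333 = 1.42333 m.
A = ½ × 1.89 × 0.97 = 0.91665 m².
Resultant F = γ·h_c·A = 11.48751 × 1.42333 × 0.91665 = 14.9877 kN.
I_c = b·h³/36 = 1.89 × 0.97³/36 = 0.0479153 m⁴.
Centre of pressure: y_p = y_c + I_c/(y_c·A) = 1.42333 + 0.0479153/(1.42333 × 0.91665) = 1.42333 + 0.0367253 = 1.46006 m along the plane.
The resultant acts 0.323333 + 0.0367253 = 0.360058 m (along the plate) below the hinge at the top edge, so the moment about the hinge is M = F × 0.360058 = 14.9877 × 0.360058 = 5.39644 kN·m.
A normal force at the bottom, 0.97 m from the hinge, must supply this moment: P = 5.39644/0.97 = 5.56334 kN.

P ≈ 5.563 kN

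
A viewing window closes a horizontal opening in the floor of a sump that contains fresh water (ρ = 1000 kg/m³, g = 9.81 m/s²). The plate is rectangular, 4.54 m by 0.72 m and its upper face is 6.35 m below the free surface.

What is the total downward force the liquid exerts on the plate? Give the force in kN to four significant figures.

γ = ρg = 1000 × 9.81 = 9810 N/m³ = 9.81 kN/m³.
The plate is horizontal, so pressure is uniform at p = γ·h = 9.81 × 6.35 = 62.2935 kN/m².
A = 4.54 × 0.72 = 3.2688 m².
F = p·A = 62.2935 × 3.2688 = 203.625 kN.

F ≈ 203.6 kN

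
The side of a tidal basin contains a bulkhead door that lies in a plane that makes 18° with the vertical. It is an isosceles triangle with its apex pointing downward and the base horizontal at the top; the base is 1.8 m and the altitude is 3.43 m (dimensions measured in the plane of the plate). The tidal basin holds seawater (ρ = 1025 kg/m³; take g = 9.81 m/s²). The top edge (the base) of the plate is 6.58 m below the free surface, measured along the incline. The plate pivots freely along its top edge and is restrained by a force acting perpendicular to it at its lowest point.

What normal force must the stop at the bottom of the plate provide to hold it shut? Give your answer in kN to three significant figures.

P ≈ 81.6 kN

γ = ρg = 1025 × 9.81 / 1000 = 10.05525 kN/m³.
The plate makes 18° with the vertical, i.e. θ = 90° − 18° = 72° to the horizontal. Measuring y along the incline from the free-surface line, vertical depth h = y·sinθ with sinθ = 0.951057.
With the apex down, the centroid sits h/3 = 3.43/3 = 1.14333 m below the base (the top edge), so y_c = 6.58 + 1.14333 = 7.72333 m and h_c = 7.72333 × 0.951057 = 7.34533 m.
A = ½ × 1.8 × 3.43 = 3.087 m².
Resultant F = γ·h_c·A = 10.05525 × 7.34533 × 3.087 = 228.003 kN.
I_c = b·h³/36 = 1.8 × 3.43³/36 = 2.01768 m⁴.
Centre of pressure: y_p = y_c + I_c/(y_c·A) = 7.72333 + 2.01768/(7.72333 × 3.087) = 7.72333 + 0.0846274 = 7.80796 m along the plane.
The resultant acts 1.14333 + 0.0846274 = 1.22796 m (along the plate) below the hinge at the top edge, so the moment about the hinge is M = F × 1.22796 = 228.003 × 1.22796 = 279.979 kN·m.
A normal force at the bottom, 3.43 m from the hinge, must supply this moment: P = 279.979/3.43 = 81.6265 kN.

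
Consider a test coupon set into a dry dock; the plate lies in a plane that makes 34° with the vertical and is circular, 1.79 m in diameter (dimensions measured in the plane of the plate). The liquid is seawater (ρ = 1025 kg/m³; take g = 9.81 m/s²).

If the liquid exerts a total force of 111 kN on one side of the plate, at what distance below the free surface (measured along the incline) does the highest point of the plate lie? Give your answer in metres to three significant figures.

y_top ≈ 4.40 m

γ = ρg = 1025 × 9.81 / 1000 = 10.05525 kN/m³.
A = π(0.895)² = 2.51649 m².
From F = γ·h_c·A, the centroid depth is h_c = 111/(10.05525 × 2.51649) = 4.38667 m.
The plate makes 34° with the vertical, i.e. θ = 90° − 34° = 56° to the horizontal. Measuring y along the incline from the free-surface line, vertical depth h = y·sinθ with sinθ = 0.829038.
Along the incline, y_c = h_c/sinθ = 4.38667/0.829038 = 5.29128 m.
The centroid is at the centre, 0.895 m below the top of the plate, so the highest point sits at y_top = 5.29128 − 0.895 = 4.39628 m along the incline.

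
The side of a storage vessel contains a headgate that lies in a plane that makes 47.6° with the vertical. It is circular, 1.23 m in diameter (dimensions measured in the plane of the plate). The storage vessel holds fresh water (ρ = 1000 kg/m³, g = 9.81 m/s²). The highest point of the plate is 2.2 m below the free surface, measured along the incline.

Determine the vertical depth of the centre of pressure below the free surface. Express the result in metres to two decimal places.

γ = ρg = 1000 × 9.81 = 9810 N/m³ = 9.81 kN/m³.
The plate makes 47.6° with the vertical, i.e. θ = 90° − 47.6° = 42.4° to the horizontal. Measuring y along the incline from the free-surface line, vertical depth h = y·sinθ with sinθ = 0.674302.
The centroid is at the centre, 0.615 m below the top of the plate, so y_c = 2.2 + 0.615 = 2.815 m and h_c = 2.815 × 0.674302 = 1.89816 m.
A = π(0.615)² = 1.18823 m².
Resultant F = γ·h_c·A = 9.81 × 1.89816 × 1.18823 = 22.126 kN.
I_c = πr⁴/4 = π × 0.615⁴/4 = 0.112354 m⁴.
Centre of pressure: y_p = y_c + I_c/(y_c·A) = 2.815 + 0.112354/(2.815 × 1.18823) = 2.815 + 0.03359 = 2.84859 m along the plane.
Vertically, h_p = y_p·sinθ = 2.84859 × 0.674302 = 1.92081 m.

h_p = 1.92 m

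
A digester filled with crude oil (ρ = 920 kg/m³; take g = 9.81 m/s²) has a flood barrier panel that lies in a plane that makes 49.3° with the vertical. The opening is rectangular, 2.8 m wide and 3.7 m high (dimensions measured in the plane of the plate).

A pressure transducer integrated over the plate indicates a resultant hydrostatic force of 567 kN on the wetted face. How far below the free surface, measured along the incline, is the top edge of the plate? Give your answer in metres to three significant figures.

y_top ≈ 7.45 m

γ = ρg = 920 × 9.81 / 1000 = 9.0252 kN/m³.
A = 2.8 × 3.7 = 10.36 m².
From F = γ·h_c·A, the centroid depth is h_c = 567/(9.0252 × 10.36) = 6.0641 m.
The plate makes 49.3° with the vertical, i.e. θ = 90° − 49.3° = 40.7° to the horizontal. Measuring y along the incline from the free-surface line, vertical depth h = y·sinθ with sinθ = 0.652098.
Along the incline, y_c = h_c/sinθ = 6.0641/0.652098 = 9.29937 m.
The centroid lies 3.7/2 = 1.85 m below the top edge, so the top edge sits at y_top = 9.29937 − 1.85 = 7.44937 m along the incline.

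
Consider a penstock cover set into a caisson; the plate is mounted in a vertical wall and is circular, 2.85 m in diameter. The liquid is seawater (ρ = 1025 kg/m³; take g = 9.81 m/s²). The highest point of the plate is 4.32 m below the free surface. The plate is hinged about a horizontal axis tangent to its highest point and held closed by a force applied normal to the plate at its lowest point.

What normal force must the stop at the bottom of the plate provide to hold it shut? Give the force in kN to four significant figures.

P ≈ 195.7 kN

γ = ρg = 1025 × 9.81 / 1000 = 10.05525 kN/m³.
The centroid is at the centre, 1.425 m below the top of the plate, so the centroid depth is h_c = 4.32 + 1.425 = 5.745 m.
A = π(1.425)² = 6.3794 m².
Resultant F = γ·h_c·A = 10.05525 × 5.745 × 6.3794 = 368.521 kN.
I_c = πr⁴/4 = π × 1.425⁴/4 = 3.23854 m⁴.
Centre of pressure: y_p = y_c + I_c/(y_c·A) = 5.745 + 3.23854/(5.745 × 6.3794) = 5.745 + 0.0883648 = 5.83336 m along the plane.
The resultant acts 1.425 + 0.0883648 = 1.51336 m (along the plate) below the hinge at the top edge, so the moment about the hinge is M = F × 1.51336 = 368.521 × 1.51336 = 557.705 kN·m.
A normal force at the bottom, 2.85 m from the hinge, must supply this moment: P = 557.705/2.85 = 195.686 kN.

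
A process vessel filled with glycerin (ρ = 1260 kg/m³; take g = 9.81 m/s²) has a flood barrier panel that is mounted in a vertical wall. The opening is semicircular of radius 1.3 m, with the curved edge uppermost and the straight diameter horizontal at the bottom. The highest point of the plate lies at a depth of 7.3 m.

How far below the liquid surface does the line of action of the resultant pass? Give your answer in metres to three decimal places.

h_p = 8.063 m

γ = ρg = 1260 × 9.81 / 1000 = 12.3606 kN/m³.
The centroid lies 4r/(3π) = 0.551737 m above the diameter, so r − 4r/(3π) = 1.3 − 0.551737 = 0.748263 m below the topmost point, so the centroid depth is h_c = 7.3 + 0.748263 = 8.04826 m.
A = πr²/2 = π × 1.3²/2 = 2.65465 m².
Resultant F = γ·h_c·A = 12.3606 × 8.04826 × 2.65465 = 264.088 kN.
I_c = (π/8 − 8/(9π))·r⁴ = 0.109757 × 1.3⁴ = 0.313477 m⁴.
Centre of pressure: y_p = y_c + I_c/(y_c·A) = 8.04826 + 0.313477/(8.04826 × 2.65465) = 8.04826 + 0.0146722 = 8.06293 m along the plane.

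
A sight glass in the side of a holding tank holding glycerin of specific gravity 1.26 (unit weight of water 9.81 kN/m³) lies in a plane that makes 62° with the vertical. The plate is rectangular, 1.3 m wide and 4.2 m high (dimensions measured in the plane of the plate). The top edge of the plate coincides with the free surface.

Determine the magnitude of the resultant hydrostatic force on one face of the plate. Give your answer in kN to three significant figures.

F ≈ 66.5 kN

γ = 1.26 × 9.81 = 12.3606 kN/m³.
The plate makes 62° with the vertical, i.e. θ = 90° − 62° = 28° to the horizontal. Measuring y along the incline from the free-surface line, vertical depth h = y·sinθ with sinθ = 0.469472.
The centroid lies 4.2/2 = 2.1 m below the top edge, so y_c = 2.1 m and h_c = 2.1 × 0.469472 = 0.985891 m.
A = 1.3 × 4.2 = 5.46 m².
Resultant F = γ·h_c·A = 12.3606 × 0.985891 × 5.46 = 66.5367 kN.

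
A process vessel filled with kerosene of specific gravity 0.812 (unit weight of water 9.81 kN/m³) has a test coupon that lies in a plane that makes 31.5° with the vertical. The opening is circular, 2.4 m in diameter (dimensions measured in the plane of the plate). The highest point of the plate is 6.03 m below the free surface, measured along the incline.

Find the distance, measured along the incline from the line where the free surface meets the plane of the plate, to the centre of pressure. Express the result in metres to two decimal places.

γ = 0.812 × 9.81 = 7.96572 kN/m³.
The plate makes 31.5° with the vertical, i.e. θ = 90° − 31.5° = 58.5° to the horizontal. Measuring y along the incline from the free-surface line, vertical depth h = y·sinθ with sinθ = 0.852640.
The centroid is at the centre, 1.2 m below the top of the plate, so y_c = 6.03 + 1.2 = 7.23 m and h_c = 7.23 × 0.852640 = 6.16459 m.
A = π(1.2)² = 4.52389 m².
Resultant F = γ·h_c·A = 7.96572 × 6.16459 × 4.52389 = 222.147 kN.
I_c = πr⁴/4 = π × 1.2⁴/4 = 1.6286 m⁴.
Centre of pressure: y_p = y_c + I_c/(y_c·A) = 7.23 + 1.6286/(7.23 × 4.52389) = 7.23 + 0.0497925 = 7.27979 m along the plane.

y_p = 7.28 m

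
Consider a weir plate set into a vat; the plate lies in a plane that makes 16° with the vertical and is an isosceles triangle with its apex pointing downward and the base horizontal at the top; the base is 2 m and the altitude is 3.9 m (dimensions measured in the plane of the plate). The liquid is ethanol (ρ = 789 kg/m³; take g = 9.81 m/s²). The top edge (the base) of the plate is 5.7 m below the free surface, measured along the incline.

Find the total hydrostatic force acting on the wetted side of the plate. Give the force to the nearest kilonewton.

F ≈ 203 kN

γ = ρg = 789 × 9.81 / 1000 = 7.74009 kN/m³.
The plate makes 16° with the vertical, i.e. θ = 90° − 16° = 74° to the horizontal. Measuring y along the incline from the free-surface line, vertical depth h = y·sinθ with sinθ = 0.961262.
With the apex down, the centroid sits h/3 = 3.9/3 = 1.3 m below the base (the top edge), so y_c = 5.7 + 1.3 = 7 m and h_c = 7 × 0.961262 = 6.72883 m.
A = ½ × 2 × 3.9 = 3.9 m².
Resultant F = γ·h_c·A = 7.74009 × 6.72883 × 3.9 = 203.119 kN.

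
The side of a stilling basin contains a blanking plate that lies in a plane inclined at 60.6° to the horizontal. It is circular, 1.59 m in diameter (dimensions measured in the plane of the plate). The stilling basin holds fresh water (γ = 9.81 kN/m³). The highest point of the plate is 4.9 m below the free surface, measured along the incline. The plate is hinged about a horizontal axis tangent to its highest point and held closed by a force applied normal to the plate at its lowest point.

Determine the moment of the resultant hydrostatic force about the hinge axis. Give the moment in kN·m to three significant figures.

M ≈ 79.5 kN·m

γ = 9.81 kN/m³.
Let θ = 60.6° be the plate's angle to the horizontal; measure y along the incline from where the plane meets the free surface. Vertical depth h = y·sinθ with sinθ = 0.871214.
The centroid is at the centre, 0.795 m below the top of the plate, so y_c = 4.9 + 0.795 = 5.695 m and h_c = 5.695 × 0.871214 = 4.96156 m.
A = π(0.795)² = 1.98557 m².
Resultant F = γ·h_c·A = 9.81 × 4.96156 × 1.98557 = 96.6435 kN.
I_c = πr⁴/4 = π × 0.795⁴/4 = 0.313732 m⁴.
Centre of pressure: y_p = y_c + I_c/(y_c·A) = 5.695 + 0.313732/(5.695 × 1.98557) = 5.695 + 0.0277447 = 5.72274 m along the plane.
The resultant acts 0.795 + 0.0277447 = 0.822745 m (along the plate) below the hinge at the top edge, so the moment about the hinge is M = F × 0.822745 = 96.6435 × 0.822745 = 79.513 kN·m.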